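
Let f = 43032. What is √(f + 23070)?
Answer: √66102 ≈ 257.10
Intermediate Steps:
√(f + 23070) = √(43032 + 23070) = √66102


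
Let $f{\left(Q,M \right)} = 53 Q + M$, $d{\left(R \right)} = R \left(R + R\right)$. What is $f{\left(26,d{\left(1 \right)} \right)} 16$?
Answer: $22080$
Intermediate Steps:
$d{\left(R \right)} = 2 R^{2}$ ($d{\left(R \right)} = R 2 R = 2 R^{2}$)
$f{\left(Q,M \right)} = M + 53 Q$
$f{\left(26,d{\left(1 \right)} \right)} 16 = \left(2 \cdot 1^{2} + 53 \cdot 26\right) 16 = \left(2 \cdot 1 + 1378\right) 16 = \left(2 + 1378\right) 16 = 1380 \cdot 16 = 22080$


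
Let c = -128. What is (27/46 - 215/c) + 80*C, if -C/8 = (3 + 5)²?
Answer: -120579567/2944 ≈ -40958.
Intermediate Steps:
C = -512 (C = -8*(3 + 5)² = -8*8² = -8*64 = -512)
(27/46 - 215/c) + 80*C = (27/46 - 215/(-128)) + 80*(-512) = (27*(1/46) - 215*(-1/128)) - 40960 = (27/46 + 215/128) - 40960 = 6673/2944 - 40960 = -120579567/2944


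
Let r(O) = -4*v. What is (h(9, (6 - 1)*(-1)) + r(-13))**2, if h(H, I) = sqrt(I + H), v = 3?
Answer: 100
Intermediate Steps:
h(H, I) = sqrt(H + I)
r(O) = -12 (r(O) = -4*3 = -12)
(h(9, (6 - 1)*(-1)) + r(-13))**2 = (sqrt(9 + (6 - 1)*(-1)) - 12)**2 = (sqrt(9 + 5*(-1)) - 12)**2 = (sqrt(9 - 5) - 12)**2 = (sqrt(4) - 12)**2 = (2 - 12)**2 = (-10)**2 = 100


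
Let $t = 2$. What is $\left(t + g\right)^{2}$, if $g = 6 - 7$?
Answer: $1$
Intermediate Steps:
$g = -1$
$\left(t + g\right)^{2} = \left(2 - 1\right)^{2} = 1^{2} = 1$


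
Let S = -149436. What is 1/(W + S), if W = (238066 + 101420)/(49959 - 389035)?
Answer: -169538/25335250311 ≈ -6.6918e-6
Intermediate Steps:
W = -169743/169538 (W = 339486/(-339076) = 339486*(-1/339076) = -169743/169538 ≈ -1.0012)
1/(W + S) = 1/(-169743/169538 - 149436) = 1/(-25335250311/169538) = -169538/25335250311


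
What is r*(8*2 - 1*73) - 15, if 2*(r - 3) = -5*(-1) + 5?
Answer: -471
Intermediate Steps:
r = 8 (r = 3 + (-5*(-1) + 5)/2 = 3 + (5 + 5)/2 = 3 + (½)*10 = 3 + 5 = 8)
r*(8*2 - 1*73) - 15 = 8*(8*2 - 1*73) - 15 = 8*(16 - 73) - 15 = 8*(-57) - 15 = -456 - 15 = -471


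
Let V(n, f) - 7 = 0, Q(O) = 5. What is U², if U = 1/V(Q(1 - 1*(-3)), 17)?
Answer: 1/49 ≈ 0.020408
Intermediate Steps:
V(n, f) = 7 (V(n, f) = 7 + 0 = 7)
U = ⅐ (U = 1/7 = ⅐ ≈ 0.14286)
U² = (⅐)² = 1/49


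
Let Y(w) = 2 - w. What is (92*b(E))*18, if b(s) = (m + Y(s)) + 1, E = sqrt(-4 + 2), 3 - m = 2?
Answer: 6624 - 1656*I*sqrt(2) ≈ 6624.0 - 2341.9*I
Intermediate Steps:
m = 1 (m = 3 - 1*2 = 3 - 2 = 1)
E = I*sqrt(2) (E = sqrt(-2) = I*sqrt(2) ≈ 1.4142*I)
b(s) = 4 - s (b(s) = (1 + (2 - s)) + 1 = (3 - s) + 1 = 4 - s)
(92*b(E))*18 = (92*(4 - I*sqrt(2)))*18 = (368 - 92*I*sqrt(2))*18 = 6624 - 1656*I*sqrt(2)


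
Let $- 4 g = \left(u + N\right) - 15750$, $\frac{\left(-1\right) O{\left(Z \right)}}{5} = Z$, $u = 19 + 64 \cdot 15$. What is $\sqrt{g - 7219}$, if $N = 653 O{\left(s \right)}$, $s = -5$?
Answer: $\frac{i \sqrt{30430}}{2} \approx 87.221 i$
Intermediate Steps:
$u = 979$ ($u = 19 + 960 = 979$)
$O{\left(Z \right)} = - 5 Z$
$N = 16325$ ($N = 653 \left(\left(-5\right) \left(-5\right)\right) = 653 \cdot 25 = 16325$)
$g = - \frac{777}{2}$ ($g = - \frac{\left(979 + 16325\right) - 15750}{4} = - \frac{17304 - 15750}{4} = \left(- \frac{1}{4}\right) 1554 = - \frac{777}{2} \approx -388.5$)
$\sqrt{g - 7219} = \sqrt{- \frac{777}{2} - 7219} = \sqrt{- \frac{15215}{2}} = \frac{i \sqrt{30430}}{2}$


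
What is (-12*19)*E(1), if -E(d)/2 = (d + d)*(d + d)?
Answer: 1824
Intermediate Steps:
E(d) = -8*d² (E(d) = -2*(d + d)*(d + d) = -2*2*d*2*d = -8*d²)
(-12*19)*E(1) = (-12*19)*(-8*1²) = -(-1824) = -228*(-8) = 1824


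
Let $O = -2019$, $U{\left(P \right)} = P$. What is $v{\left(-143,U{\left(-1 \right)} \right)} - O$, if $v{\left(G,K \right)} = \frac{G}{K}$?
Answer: $2162$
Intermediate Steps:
$v{\left(-143,U{\left(-1 \right)} \right)} - O = - \frac{143}{-1} - -2019 = \left(-143\right) \left(-1\right) + 2019 = 143 + 2019 = 2162$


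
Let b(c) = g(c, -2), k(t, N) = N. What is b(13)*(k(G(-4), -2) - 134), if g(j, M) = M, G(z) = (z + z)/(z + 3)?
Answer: 272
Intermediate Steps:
G(z) = 2*z/(3 + z) (G(z) = (2*z)/(3 + z) = 2*z/(3 + z))
b(c) = -2
b(13)*(k(G(-4), -2) - 134) = -2*(-2 - 134) = -2*(-136) = 272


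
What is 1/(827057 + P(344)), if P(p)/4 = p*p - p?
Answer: 1/1299025 ≈ 7.6981e-7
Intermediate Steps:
P(p) = -4*p + 4*p² (P(p) = 4*(p*p - p) = 4*(p² - p) = -4*p + 4*p²)
1/(827057 + P(344)) = 1/(827057 + 4*344*(-1 + 344)) = 1/(827057 + 4*344*343) = 1/(827057 + 471968) = 1/1299025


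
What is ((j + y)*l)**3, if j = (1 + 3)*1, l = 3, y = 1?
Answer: 3375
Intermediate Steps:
j = 4 (j = 4*1 = 4)
((j + y)*l)**3 = ((4 + 1)*3)**3 = (5*3)**3 = 15**3 = 3375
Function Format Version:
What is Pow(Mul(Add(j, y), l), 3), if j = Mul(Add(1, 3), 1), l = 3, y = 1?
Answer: 3375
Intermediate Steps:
j = 4 (j = Mul(4, 1) = 4)
Pow(Mul(Add(j, y), l), 3) = Pow(Mul(Add(4, 1), 3), 3) = Pow(Mul(5, 3), 3) = Pow(15, 3) = 3375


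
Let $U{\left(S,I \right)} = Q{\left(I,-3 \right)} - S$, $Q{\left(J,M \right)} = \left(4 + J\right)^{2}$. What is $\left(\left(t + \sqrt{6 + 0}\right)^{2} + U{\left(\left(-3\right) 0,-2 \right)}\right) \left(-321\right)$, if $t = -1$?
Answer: $-3531 + 642 \sqrt{6} \approx -1958.4$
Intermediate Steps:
$U{\left(S,I \right)} = \left(4 + I\right)^{2} - S$
$\left(\left(t + \sqrt{6 + 0}\right)^{2} + U{\left(\left(-3\right) 0,-2 \right)}\right) \left(-321\right) = \left(\left(-1 + \sqrt{6 + 0}\right)^{2} - \left(0 - \left(4 - 2\right)^{2}\right)\right) \left(-321\right) = \left(\left(-1 + \sqrt{6}\right)^{2} + \left(2^{2} - 0\right)\right) \left(-321\right) = \left(\left(-1 + \sqrt{6}\right)^{2} + \left(4 + 0\right)\right) \left(-321\right) = \left(\left(-1 + \sqrt{6}\right)^{2} + 4\right) \left(-321\right) = \left(4 + \left(-1 + \sqrt{6}\right)^{2}\right) \left(-321\right) = -1284 - 321 \left(-1 + \sqrt{6}\right)^{2}$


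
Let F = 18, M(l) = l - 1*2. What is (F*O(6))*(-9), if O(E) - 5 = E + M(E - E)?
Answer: -1458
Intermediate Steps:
M(l) = -2 + l (M(l) = l - 2 = -2 + l)
O(E) = 3 + E (O(E) = 5 + (E + (-2 + (E - E))) = 5 + (E + (-2 + 0)) = 5 + (E - 2) = 5 + (-2 + E) = 3 + E)
(F*O(6))*(-9) = (18*(3 + 6))*(-9) = (18*9)*(-9) = 162*(-9) = -1458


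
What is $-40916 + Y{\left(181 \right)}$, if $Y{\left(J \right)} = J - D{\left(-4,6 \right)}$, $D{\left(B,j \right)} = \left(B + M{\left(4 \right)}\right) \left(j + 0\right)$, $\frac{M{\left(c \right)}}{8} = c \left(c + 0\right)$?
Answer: $-41479$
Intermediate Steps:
$M{\left(c \right)} = 8 c^{2}$ ($M{\left(c \right)} = 8 c \left(c + 0\right) = 8 c c = 8 c^{2}$)
$D{\left(B,j \right)} = j \left(128 + B\right)$ ($D{\left(B,j \right)} = \left(B + 8 \cdot 4^{2}\right) \left(j + 0\right) = \left(B + 8 \cdot 16\right) j = \left(B + 128\right) j = \left(128 + B\right) j = j \left(128 + B\right)$)
$Y{\left(J \right)} = -744 + J$ ($Y{\left(J \right)} = J - 6 \left(128 - 4\right) = J - 6 \cdot 124 = J - 744 = -744 + J$)
$-40916 + Y{\left(181 \right)} = -40916 + \left(-744 + 181\right) = -40916 - 563 = -41479$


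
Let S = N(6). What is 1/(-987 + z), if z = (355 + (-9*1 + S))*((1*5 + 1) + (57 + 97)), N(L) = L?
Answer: 1/55333 ≈ 1.8072e-5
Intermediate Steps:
S = 6
z = 56320 (z = (355 + (-9*1 + 6))*((1*5 + 1) + (57 + 97)) = (355 + (-9 + 6))*((5 + 1) + 154) = (355 - 3)*(6 + 154) = 352*160 = 56320)
1/(-987 + z) = 1/(-987 + 56320) = 1/55333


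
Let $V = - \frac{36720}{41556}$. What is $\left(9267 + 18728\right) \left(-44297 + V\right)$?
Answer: $- \frac{4294532970145}{3463} \approx -1.2401 \cdot 10^{9}$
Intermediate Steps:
$V = - \frac{3060}{3463}$ ($V = \left(-36720\right) \frac{1}{41556} = - \frac{3060}{3463} \approx -0.88363$)
$\left(9267 + 18728\right) \left(-44297 + V\right) = \left(9267 + 18728\right) \left(-44297 - \frac{3060}{3463}\right) = 27995 \left(- \frac{153403571}{3463}\right) = - \frac{4294532970145}{3463}$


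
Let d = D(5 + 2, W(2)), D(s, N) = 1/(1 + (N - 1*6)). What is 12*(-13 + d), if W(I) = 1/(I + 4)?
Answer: -4596/29 ≈ -158.48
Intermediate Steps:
W(I) = 1/(4 + I)
D(s, N) = 1/(-5 + N) (D(s, N) = 1/(1 + (N - 6)) = 1/(1 + (-6 + N)) = 1/(-5 + N))
d = -6/29 (d = 1/(-5 + 1/(4 + 2)) = 1/(-5 + 1/6) = 1/(-5 + ⅙) = 1/(-29/6) = -6/29 ≈ -0.20690)
12*(-13 + d) = 12*(-13 - 6/29) = 12*(-383/29) = -4596/29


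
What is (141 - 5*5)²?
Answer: 13456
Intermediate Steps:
(141 - 5*5)² = (141 - 25)² = 116² = 13456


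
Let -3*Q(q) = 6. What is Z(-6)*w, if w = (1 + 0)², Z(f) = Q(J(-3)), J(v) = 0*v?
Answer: -2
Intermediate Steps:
J(v) = 0
Q(q) = -2 (Q(q) = -⅓*6 = -2)
Z(f) = -2
w = 1 (w = 1² = 1)
Z(-6)*w = -2*1 = -2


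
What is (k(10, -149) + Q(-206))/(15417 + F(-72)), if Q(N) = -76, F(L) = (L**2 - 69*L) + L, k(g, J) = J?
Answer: -25/2833 ≈ -0.0088246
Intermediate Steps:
F(L) = L**2 - 68*L
(k(10, -149) + Q(-206))/(15417 + F(-72)) = (-149 - 76)/(15417 - 72*(-68 - 72)) = -225/(15417 - 72*(-140)) = -225/(15417 + 10080) = -225/25497 = -225*1/25497 = -25/2833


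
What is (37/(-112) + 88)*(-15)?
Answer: -147285/112 ≈ -1315.0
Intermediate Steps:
(37/(-112) + 88)*(-15) = (37*(-1/112) + 88)*(-15) = (-37/112 + 88)*(-15) = (9819/112)*(-15) = -147285/112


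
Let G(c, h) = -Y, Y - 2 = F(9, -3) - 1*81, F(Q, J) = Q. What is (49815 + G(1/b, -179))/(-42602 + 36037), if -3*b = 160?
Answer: -9977/1313 ≈ -7.5986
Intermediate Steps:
b = -160/3 (b = -1/3*160 = -160/3 ≈ -53.333)
Y = -70 (Y = 2 + (9 - 1*81) = 2 + (9 - 81) = 2 - 72 = -70)
G(c, h) = 70 (G(c, h) = -1*(-70) = 70)
(49815 + G(1/b, -179))/(-42602 + 36037) = (49815 + 70)/(-42602 + 36037) = 49885/(-6565) = 49885*(-1/6565) = -9977/1313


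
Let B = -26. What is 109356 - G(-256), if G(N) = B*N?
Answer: 102700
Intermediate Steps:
G(N) = -26*N
109356 - G(-256) = 109356 - (-26)*(-256) = 109356 - 1*6656 = 109356 - 6656 = 102700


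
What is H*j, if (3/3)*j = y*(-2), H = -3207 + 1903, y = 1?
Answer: 2608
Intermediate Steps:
H = -1304
j = -2 (j = 1*(-2) = -2)
H*j = -1304*(-2) = 2608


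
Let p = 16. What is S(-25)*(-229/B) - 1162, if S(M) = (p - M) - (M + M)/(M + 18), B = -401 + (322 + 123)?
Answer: -412169/308 ≈ -1338.2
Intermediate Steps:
B = 44 (B = -401 + 445 = 44)
S(M) = 16 - M - 2*M/(18 + M) (S(M) = (16 - M) - (M + M)/(M + 18) = (16 - M) - 2*M/(18 + M) = 16 - M - 2*M/(18 + M))
S(-25)*(-229/B) - 1162 = ((288 - 1*(-25)² - 4*(-25))/(18 - 25))*(-229/44) - 1162 = ((288 - 1*625 + 100)/(-7))*(-229*1/44) - 1162 = -(288 - 625 + 100)/7*(-229/44) - 1162 = -⅐*(-237)*(-229/44) - 1162 = (237/7)*(-229/44) - 1162 = -54273/308 - 1162 = -412169/308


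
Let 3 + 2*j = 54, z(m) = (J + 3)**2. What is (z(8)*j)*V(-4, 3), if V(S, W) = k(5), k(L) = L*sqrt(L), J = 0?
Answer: 2295*sqrt(5)/2 ≈ 2565.9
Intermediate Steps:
k(L) = L**(3/2)
V(S, W) = 5*sqrt(5) (V(S, W) = 5**(3/2) = 5*sqrt(5))
z(m) = 9 (z(m) = (0 + 3)**2 = 3**2 = 9)
j = 51/2 (j = -3/2 + (1/2)*54 = -3/2 + 27 = 51/2 ≈ 25.500)
(z(8)*j)*V(-4, 3) = (9*(51/2))*(5*sqrt(5)) = 459*(5*sqrt(5))/2 = 2295*sqrt(5)/2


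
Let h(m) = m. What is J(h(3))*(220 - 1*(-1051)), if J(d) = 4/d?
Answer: 5084/3 ≈ 1694.7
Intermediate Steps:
J(h(3))*(220 - 1*(-1051)) = (4/3)*(220 - 1*(-1051)) = (4*(⅓))*(220 + 1051) = (4/3)*1271 = 5084/3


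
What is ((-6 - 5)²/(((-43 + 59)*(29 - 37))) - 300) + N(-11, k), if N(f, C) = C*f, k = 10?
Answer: -52601/128 ≈ -410.95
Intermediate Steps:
((-6 - 5)²/(((-43 + 59)*(29 - 37))) - 300) + N(-11, k) = ((-6 - 5)²/(((-43 + 59)*(29 - 37))) - 300) + 10*(-11) = ((-11)²/((16*(-8))) - 300) - 110 = (121/(-128) - 300) - 110 = (121*(-1/128) - 300) - 110 = (-121/128 - 300) - 110 = -38521/128 - 110 = -52601/128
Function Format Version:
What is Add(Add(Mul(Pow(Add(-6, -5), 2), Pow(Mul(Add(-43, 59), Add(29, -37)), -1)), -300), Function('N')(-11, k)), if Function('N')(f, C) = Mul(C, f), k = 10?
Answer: Rational(-52601, 128) ≈ -410.95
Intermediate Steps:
Add(Add(Mul(Pow(Add(-6, -5), 2), Pow(Mul(Add(-43, 59), Add(29, -37)), -1)), -300), Function('N')(-11, k)) = Add(Add(Mul(Pow(Add(-6, -5), 2), Pow(Mul(Add(-43, 59), Add(29, -37)), -1)), -300), Mul(10, -11)) = Add(Add(Mul(Pow(-11, 2), Pow(Mul(16, -8), -1)), -300), -110) = Add(Add(Mul(121, Pow(-128, -1)), -300), -110) = Add(Add(Mul(121, Rational(-1, 128)), -300), -110) = Add(Add(Rational(-121, 128), -300), -110) = Add(Rational(-38521, 128), -110) = Rational(-52601, 128)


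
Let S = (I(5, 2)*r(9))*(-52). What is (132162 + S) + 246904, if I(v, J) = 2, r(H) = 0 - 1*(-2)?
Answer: 378858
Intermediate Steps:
r(H) = 2 (r(H) = 0 + 2 = 2)
S = -208 (S = (2*2)*(-52) = 4*(-52) = -208)
(132162 + S) + 246904 = (132162 - 208) + 246904 = 131954 + 246904 = 378858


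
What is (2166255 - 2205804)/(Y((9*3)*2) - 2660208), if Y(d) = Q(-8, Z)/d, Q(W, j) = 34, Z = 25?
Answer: 1067823/71825599 ≈ 0.014867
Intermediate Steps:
Y(d) = 34/d
(2166255 - 2205804)/(Y((9*3)*2) - 2660208) = (2166255 - 2205804)/(34/(((9*3)*2)) - 2660208) = -39549/(34/((27*2)) - 2660208) = -39549/(34/54 - 2660208) = -39549/(34*(1/54) - 2660208) = -39549/(17/27 - 2660208) = -39549/(-71825599/27) = -39549*(-27/71825599) = 1067823/71825599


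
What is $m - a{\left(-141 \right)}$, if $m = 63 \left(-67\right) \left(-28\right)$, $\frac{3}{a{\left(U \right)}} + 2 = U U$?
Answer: $\frac{2349459249}{19879} \approx 1.1819 \cdot 10^{5}$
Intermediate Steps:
$a{\left(U \right)} = \frac{3}{-2 + U^{2}}$ ($a{\left(U \right)} = \frac{3}{-2 + U U} = \frac{3}{-2 + U^{2}}$)
$m = 118188$ ($m = \left(-4221\right) \left(-28\right) = 118188$)
$m - a{\left(-141 \right)} = 118188 - \frac{3}{-2 + \left(-141\right)^{2}} = 118188 - \frac{3}{-2 + 19881} = 118188 - \frac{3}{19879} = \frac{2349459249}{19879}$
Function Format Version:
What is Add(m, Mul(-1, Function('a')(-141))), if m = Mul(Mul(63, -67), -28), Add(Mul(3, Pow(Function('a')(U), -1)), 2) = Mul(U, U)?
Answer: Rational(2349459249, 19879) ≈ 1.1819e+5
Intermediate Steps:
Function('a')(U) = Mul(3, Pow(Add(-2, Pow(U, 2)), -1)) (Function('a')(U) = Mul(3, Pow(Add(-2, Mul(U, U)), -1)) = Mul(3, Pow(Add(-2, Pow(U, 2)), -1)))
m = 118188 (m = Mul(-4221, -28) = 118188)
Add(m, Mul(-1, Function('a')(-141))) = Add(118188, Mul(-1, Mul(3, Pow(Add(-2, Pow(-141, 2)), -1)))) = Add(118188, Mul(-1, Mul(3, Pow(Add(-2, 19881), -1)))) = Add(118188, Mul(-1, Mul(3, Pow(19879, -1)))) = Add(118188, Mul(-1, Mul(3, Rational(1, 19879)))) = Add(118188, Mul(-1, Rational(3, 19879))) = Add(118188, Rational(-3, 19879)) = Rational(2349459249, 19879)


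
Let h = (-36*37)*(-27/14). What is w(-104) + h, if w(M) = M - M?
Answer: 17982/7 ≈ 2568.9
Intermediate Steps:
w(M) = 0
h = 17982/7 (h = -(-35964)/14 = -1332*(-27/14) = 17982/7 ≈ 2568.9)
w(-104) + h = 0 + 17982/7 = 17982/7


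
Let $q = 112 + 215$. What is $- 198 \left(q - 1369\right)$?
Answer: $206316$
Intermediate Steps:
$q = 327$
$- 198 \left(q - 1369\right) = - 198 \left(327 - 1369\right) = \left(-198\right) \left(-1042\right) = 206316$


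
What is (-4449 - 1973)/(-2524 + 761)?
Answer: 6422/1763 ≈ 3.6427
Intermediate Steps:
(-4449 - 1973)/(-2524 + 761) = -6422/(-1763) = -6422*(-1/1763) = 6422/1763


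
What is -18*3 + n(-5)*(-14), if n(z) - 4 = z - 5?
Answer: 30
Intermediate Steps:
n(z) = -1 + z (n(z) = 4 + (z - 5) = 4 + (-5 + z) = -1 + z)
-18*3 + n(-5)*(-14) = -18*3 + (-1 - 5)*(-14) = -54 - 6*(-14) = -54 + 84 = 30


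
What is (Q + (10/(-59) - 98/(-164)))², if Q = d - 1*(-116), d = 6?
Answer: 350827582249/23406244 ≈ 14989.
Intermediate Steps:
Q = 122 (Q = 6 - 1*(-116) = 6 + 116 = 122)
(Q + (10/(-59) - 98/(-164)))² = (122 + (10/(-59) - 98/(-164)))² = (122 + (10*(-1/59) - 98*(-1/164)))² = (122 + (-10/59 + 49/82))² = (122 + 2071/4838)² = (592307/4838)² = 350827582249/23406244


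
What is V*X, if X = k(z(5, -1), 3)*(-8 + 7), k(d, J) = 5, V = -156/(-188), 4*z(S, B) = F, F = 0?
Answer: -195/47 ≈ -4.1489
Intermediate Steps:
z(S, B) = 0 (z(S, B) = (¼)*0 = 0)
V = 39/47 (V = -156*(-1/188) = 39/47 ≈ 0.82979)
X = -5 (X = 5*(-8 + 7) = 5*(-1) = -5)
V*X = (39/47)*(-5) = -195/47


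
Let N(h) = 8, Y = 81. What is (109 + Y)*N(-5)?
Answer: 1520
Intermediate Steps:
(109 + Y)*N(-5) = (109 + 81)*8 = 190*8 = 1520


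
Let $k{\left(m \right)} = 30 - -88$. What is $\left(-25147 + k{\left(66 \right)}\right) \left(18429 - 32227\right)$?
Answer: $345350142$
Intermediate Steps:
$k{\left(m \right)} = 118$ ($k{\left(m \right)} = 30 + 88 = 118$)
$\left(-25147 + k{\left(66 \right)}\right) \left(18429 - 32227\right) = \left(-25147 + 118\right) \left(18429 - 32227\right) = \left(-25029\right) \left(-13798\right) = 345350142$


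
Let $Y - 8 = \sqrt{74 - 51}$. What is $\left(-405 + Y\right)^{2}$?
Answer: $\left(397 - \sqrt{23}\right)^{2} \approx 1.5382 \cdot 10^{5}$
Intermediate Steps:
$Y = 8 + \sqrt{23}$ ($Y = 8 + \sqrt{74 - 51} = 8 + \sqrt{23} \approx 12.796$)
$\left(-405 + Y\right)^{2} = \left(-405 + \left(8 + \sqrt{23}\right)\right)^{2} = \left(-397 + \sqrt{23}\right)^{2}$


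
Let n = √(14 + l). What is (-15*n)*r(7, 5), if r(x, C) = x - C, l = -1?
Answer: -30*√13 ≈ -108.17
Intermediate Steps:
n = √13 (n = √(14 - 1) = √13 ≈ 3.6056)
(-15*n)*r(7, 5) = (-15*√13)*(7 - 1*5) = (-15*√13)*(7 - 5) = -15*√13*2 = -30*√13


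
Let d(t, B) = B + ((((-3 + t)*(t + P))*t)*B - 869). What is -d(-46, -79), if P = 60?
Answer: 2493872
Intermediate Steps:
d(t, B) = -869 + B + B*t*(-3 + t)*(60 + t) (d(t, B) = B + ((((-3 + t)*(t + 60))*t)*B - 869) = B + ((((-3 + t)*(60 + t))*t)*B - 869) = B + ((t*(-3 + t)*(60 + t))*B - 869) = B + (B*t*(-3 + t)*(60 + t) - 869) = B + (-869 + B*t*(-3 + t)*(60 + t)) = -869 + B + B*t*(-3 + t)*(60 + t))
-d(-46, -79) = -(-869 - 79 - 79*(-46)³ - 180*(-79)*(-46) + 57*(-79)*(-46)²) = -(-869 - 79 - 79*(-97336) - 654120 + 57*(-79)*2116) = -(-869 - 79 + 7689544 - 654120 - 9528348) = -1*(-2493872) = 2493872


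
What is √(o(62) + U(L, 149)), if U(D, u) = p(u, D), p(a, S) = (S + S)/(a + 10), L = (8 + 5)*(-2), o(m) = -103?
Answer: I*√2612211/159 ≈ 10.165*I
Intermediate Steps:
L = -26 (L = 13*(-2) = -26)
p(a, S) = 2*S/(10 + a) (p(a, S) = (2*S)/(10 + a) = 2*S/(10 + a))
U(D, u) = 2*D/(10 + u)
√(o(62) + U(L, 149)) = √(-103 + 2*(-26)/(10 + 149)) = √(-103 + 2*(-26)/159) = √(-103 + 2*(-26)*(1/159)) = √(-103 - 52/159) = √(-16429/159) = I*√2612211/159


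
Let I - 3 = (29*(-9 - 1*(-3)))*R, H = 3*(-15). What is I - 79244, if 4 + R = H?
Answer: -70715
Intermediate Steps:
H = -45
R = -49 (R = -4 - 45 = -49)
I = 8529 (I = 3 + (29*(-9 - 1*(-3)))*(-49) = 3 + (29*(-9 + 3))*(-49) = 3 + (29*(-6))*(-49) = 3 - 174*(-49) = 3 + 8526 = 8529)
I - 79244 = 8529 - 79244 = -70715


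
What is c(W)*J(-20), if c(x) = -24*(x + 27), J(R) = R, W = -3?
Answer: 11520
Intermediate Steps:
c(x) = -648 - 24*x (c(x) = -24*(27 + x) = -648 - 24*x)
c(W)*J(-20) = (-648 - 24*(-3))*(-20) = (-648 + 72)*(-20) = -576*(-20) = 11520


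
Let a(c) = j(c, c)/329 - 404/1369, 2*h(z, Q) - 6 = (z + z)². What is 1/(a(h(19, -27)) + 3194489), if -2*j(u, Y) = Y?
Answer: 900802/2877600821821 ≈ 3.1304e-7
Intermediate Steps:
j(u, Y) = -Y/2
h(z, Q) = 3 + 2*z² (h(z, Q) = 3 + (z + z)²/2 = 3 + (2*z)²/2 = 3 + (4*z²)/2 = 3 + 2*z²)
a(c) = -404/1369 - c/658 (a(c) = -c/2/329 - 404/1369 = -c/2*(1/329) - 404*1/1369 = -c/658 - 404/1369 = -404/1369 - c/658)
1/(a(h(19, -27)) + 3194489) = 1/((-404/1369 - (3 + 2*19²)/658) + 3194489) = 1/((-404/1369 - (3 + 2*361)/658) + 3194489) = 1/((-404/1369 - (3 + 722)/658) + 3194489) = 1/((-404/1369 - 1/658*725) + 3194489) = 1/((-404/1369 - 725/658) + 3194489) = 1/(-1258357/900802 + 3194489) = 1/(2877600821821/900802) = 900802/2877600821821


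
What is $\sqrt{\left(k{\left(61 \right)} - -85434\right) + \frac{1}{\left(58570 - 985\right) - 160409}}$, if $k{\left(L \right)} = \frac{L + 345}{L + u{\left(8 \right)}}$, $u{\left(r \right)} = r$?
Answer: $\frac{\sqrt{1075196469107988006}}{3547428} \approx 292.3$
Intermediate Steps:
$k{\left(L \right)} = \frac{345 + L}{8 + L}$ ($k{\left(L \right)} = \frac{L + 345}{L + 8} = \frac{345 + L}{8 + L}$)
$\sqrt{\left(k{\left(61 \right)} - -85434\right) + \frac{1}{\left(58570 - 985\right) - 160409}} = \sqrt{\left(\frac{345 + 61}{8 + 61} - -85434\right) + \frac{1}{\left(58570 - 985\right) - 160409}} = \sqrt{\left(\frac{1}{69} \cdot 406 + 85434\right) + \frac{1}{57585 - 160409}} = \sqrt{\left(\frac{1}{69} \cdot 406 + 85434\right) + \frac{1}{-102824}} = \sqrt{\left(\frac{406}{69} + 85434\right) - \frac{1}{102824}} = \sqrt{\frac{5895352}{69} - \frac{1}{102824}} = \sqrt{\frac{606183673979}{7094856}} = \frac{\sqrt{1075196469107988006}}{3547428}$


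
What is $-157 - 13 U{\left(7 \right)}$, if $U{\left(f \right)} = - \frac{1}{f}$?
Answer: $- \frac{1086}{7} \approx -155.14$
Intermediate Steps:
$-157 - 13 U{\left(7 \right)} = -157 - 13 \left(- \frac{1}{7}\right) = -157 - 13 \left(\left(-1\right) \frac{1}{7}\right) = -157 - - \frac{13}{7} = -157 + \frac{13}{7} = - \frac{1086}{7}$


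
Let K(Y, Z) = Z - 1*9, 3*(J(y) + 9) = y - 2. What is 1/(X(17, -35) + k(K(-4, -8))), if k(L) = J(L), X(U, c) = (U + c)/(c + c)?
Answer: -105/1583 ≈ -0.066330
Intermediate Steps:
J(y) = -29/3 + y/3 (J(y) = -9 + (y - 2)/3 = -9 + (-2 + y)/3 = -9 + (-⅔ + y/3) = -29/3 + y/3)
K(Y, Z) = -9 + Z (K(Y, Z) = Z - 9 = -9 + Z)
X(U, c) = (U + c)/(2*c) (X(U, c) = (U + c)/((2*c)) = (U + c)*(1/(2*c)) = (U + c)/(2*c))
k(L) = -29/3 + L/3
1/(X(17, -35) + k(K(-4, -8))) = 1/((½)*(17 - 35)/(-35) + (-29/3 + (-9 - 8)/3)) = 1/((½)*(-1/35)*(-18) + (-29/3 + (⅓)*(-17))) = 1/(9/35 + (-29/3 - 17/3)) = 1/(9/35 - 46/3) = 1/(-1583/105) = -105/1583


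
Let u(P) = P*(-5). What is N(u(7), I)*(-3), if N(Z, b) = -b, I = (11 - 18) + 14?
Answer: 21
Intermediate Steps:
u(P) = -5*P
I = 7 (I = -7 + 14 = 7)
N(u(7), I)*(-3) = -1*7*(-3) = -7*(-3) = 21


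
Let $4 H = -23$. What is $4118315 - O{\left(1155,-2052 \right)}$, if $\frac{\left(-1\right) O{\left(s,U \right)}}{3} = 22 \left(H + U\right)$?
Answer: $\frac{7965007}{2} \approx 3.9825 \cdot 10^{6}$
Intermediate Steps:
$H = - \frac{23}{4}$ ($H = \frac{1}{4} \left(-23\right) = - \frac{23}{4} \approx -5.75$)
$O{\left(s,U \right)} = \frac{759}{2} - 66 U$ ($O{\left(s,U \right)} = - 3 \cdot 22 \left(- \frac{23}{4} + U\right) = - 3 \left(- \frac{253}{2} + 22 U\right) = \frac{759}{2} - 66 U$)
$4118315 - O{\left(1155,-2052 \right)} = 4118315 - \left(\frac{759}{2} - -135432\right) = 4118315 - \left(\frac{759}{2} + 135432\right) = 4118315 - \frac{271623}{2} = \frac{7965007}{2}$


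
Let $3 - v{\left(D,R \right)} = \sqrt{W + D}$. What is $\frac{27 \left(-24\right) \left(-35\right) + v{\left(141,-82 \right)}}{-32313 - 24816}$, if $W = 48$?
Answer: $- \frac{7561}{19043} + \frac{\sqrt{21}}{19043} \approx -0.39681$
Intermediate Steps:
$v{\left(D,R \right)} = 3 - \sqrt{48 + D}$
$\frac{27 \left(-24\right) \left(-35\right) + v{\left(141,-82 \right)}}{-32313 - 24816} = \frac{27 \left(-24\right) \left(-35\right) + \left(3 - \sqrt{48 + 141}\right)}{-32313 - 24816} = \frac{\left(-648\right) \left(-35\right) + \left(3 - \sqrt{189}\right)}{-57129} = \left(22680 + \left(3 - 3 \sqrt{21}\right)\right) \left(- \frac{1}{57129}\right) = \left(22683 - 3 \sqrt{21}\right) \left(- \frac{1}{57129}\right) = - \frac{7561}{19043} + \frac{\sqrt{21}}{19043}$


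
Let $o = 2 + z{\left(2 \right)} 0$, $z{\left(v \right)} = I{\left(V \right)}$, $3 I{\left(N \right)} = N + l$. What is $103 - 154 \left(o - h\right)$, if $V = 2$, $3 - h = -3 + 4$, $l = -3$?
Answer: $103$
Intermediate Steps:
$h = 2$ ($h = 3 - \left(-3 + 4\right) = 3 - 1 = 2$)
$I{\left(N \right)} = -1 + \frac{N}{3}$ ($I{\left(N \right)} = \frac{N - 3}{3} = \frac{-3 + N}{3} = -1 + \frac{N}{3}$)
$z{\left(v \right)} = - \frac{1}{3}$ ($z{\left(v \right)} = -1 + \frac{1}{3} \cdot 2 = -1 + \frac{2}{3} = - \frac{1}{3}$)
$o = 2$ ($o = 2 - 0 = 2 + 0 = 2$)
$103 - 154 \left(o - h\right) = 103 - 154 \left(2 - 2\right) = 103 - 0 = 103 + 0 = 103$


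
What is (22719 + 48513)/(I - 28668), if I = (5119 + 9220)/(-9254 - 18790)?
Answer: -1997630208/803979731 ≈ -2.4847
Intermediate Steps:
I = -14339/28044 (I = 14339/(-28044) = 14339*(-1/28044) = -14339/28044 ≈ -0.51130)
(22719 + 48513)/(I - 28668) = (22719 + 48513)/(-14339/28044 - 28668) = 71232/(-803979731/28044) = 71232*(-28044/803979731) = -1997630208/803979731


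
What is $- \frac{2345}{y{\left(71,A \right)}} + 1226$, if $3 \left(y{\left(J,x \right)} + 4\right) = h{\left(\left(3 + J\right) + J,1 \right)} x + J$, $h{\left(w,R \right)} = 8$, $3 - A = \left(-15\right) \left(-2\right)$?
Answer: $\frac{199517}{157} \approx 1270.8$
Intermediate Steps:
$A = -27$ ($A = 3 - \left(-15\right) \left(-2\right) = 3 - 30 = -27$)
$y{\left(J,x \right)} = -4 + \frac{J}{3} + \frac{8 x}{3}$ ($y{\left(J,x \right)} = -4 + \frac{8 x + J}{3} = -4 + \frac{J + 8 x}{3} = -4 + \left(\frac{J}{3} + \frac{8 x}{3}\right) = -4 + \frac{J}{3} + \frac{8 x}{3}$)
$- \frac{2345}{y{\left(71,A \right)}} + 1226 = - \frac{2345}{-4 + \frac{1}{3} \cdot 71 + \frac{8}{3} \left(-27\right)} + 1226 = - \frac{2345}{-4 + \frac{71}{3} - 72} + 1226 = - \frac{2345}{- \frac{157}{3}} + 1226 = \left(-2345\right) \left(- \frac{3}{157}\right) + 1226 = \frac{7035}{157} + 1226 = \frac{199517}{157}$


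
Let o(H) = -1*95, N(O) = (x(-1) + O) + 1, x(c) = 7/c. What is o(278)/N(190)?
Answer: -95/184 ≈ -0.51630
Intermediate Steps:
N(O) = -6 + O (N(O) = (7/(-1) + O) + 1 = (7*(-1) + O) + 1 = (-7 + O) + 1 = -6 + O)
o(H) = -95
o(278)/N(190) = -95/(-6 + 190) = -95/184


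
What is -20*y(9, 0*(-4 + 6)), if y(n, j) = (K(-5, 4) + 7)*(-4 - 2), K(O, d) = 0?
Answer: 840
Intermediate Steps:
y(n, j) = -42 (y(n, j) = (0 + 7)*(-4 - 2) = 7*(-6) = -42)
-20*y(9, 0*(-4 + 6)) = -20*(-42) = 840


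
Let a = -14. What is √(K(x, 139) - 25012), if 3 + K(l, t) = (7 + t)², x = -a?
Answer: 3*I*√411 ≈ 60.819*I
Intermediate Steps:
x = 14 (x = -1*(-14) = 14)
K(l, t) = -3 + (7 + t)²
√(K(x, 139) - 25012) = √((-3 + (7 + 139)²) - 25012) = √((-3 + 146²) - 25012) = √((-3 + 21316) - 25012) = √(21313 - 25012) = √(-3699) = 3*I*√411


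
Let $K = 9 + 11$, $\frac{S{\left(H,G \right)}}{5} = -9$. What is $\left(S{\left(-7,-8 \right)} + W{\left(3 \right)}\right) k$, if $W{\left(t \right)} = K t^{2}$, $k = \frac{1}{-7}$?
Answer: $- \frac{135}{7} \approx -19.286$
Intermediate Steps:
$S{\left(H,G \right)} = -45$ ($S{\left(H,G \right)} = 5 \left(-9\right) = -45$)
$k = - \frac{1}{7} \approx -0.14286$
$K = 20$
$W{\left(t \right)} = 20 t^{2}$
$\left(S{\left(-7,-8 \right)} + W{\left(3 \right)}\right) k = \left(-45 + 20 \cdot 3^{2}\right) \left(- \frac{1}{7}\right) = \left(-45 + 20 \cdot 9\right) \left(- \frac{1}{7}\right) = \left(-45 + 180\right) \left(- \frac{1}{7}\right) = 135 \left(- \frac{1}{7}\right) = - \frac{135}{7}$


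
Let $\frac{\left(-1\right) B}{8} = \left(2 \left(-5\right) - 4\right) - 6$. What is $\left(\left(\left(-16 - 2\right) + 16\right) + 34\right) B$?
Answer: $5120$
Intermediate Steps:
$B = 160$ ($B = - 8 \left(\left(2 \left(-5\right) - 4\right) - 6\right) = - 8 \left(\left(-10 - 4\right) - 6\right) = - 8 \left(-14 - 6\right) = \left(-8\right) \left(-20\right) = 160$)
$\left(\left(\left(-16 - 2\right) + 16\right) + 34\right) B = \left(\left(\left(-16 - 2\right) + 16\right) + 34\right) 160 = \left(\left(-18 + 16\right) + 34\right) 160 = \left(-2 + 34\right) 160 = 32 \cdot 160 = 5120$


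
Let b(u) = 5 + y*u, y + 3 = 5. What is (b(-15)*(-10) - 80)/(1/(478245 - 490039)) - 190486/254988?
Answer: -255623015363/127494 ≈ -2.0050e+6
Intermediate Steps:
y = 2 (y = -3 + 5 = 2)
b(u) = 5 + 2*u
(b(-15)*(-10) - 80)/(1/(478245 - 490039)) - 190486/254988 = ((5 + 2*(-15))*(-10) - 80)/(1/(478245 - 490039)) - 190486/254988 = ((5 - 30)*(-10) - 80)/(1/(-11794)) - 190486*1/254988 = (-25*(-10) - 80)/(-1/11794) - 95243/127494 = (250 - 80)*(-11794) - 95243/127494 = 170*(-11794) - 95243/127494 = -2004980 - 95243/127494 = -255623015363/127494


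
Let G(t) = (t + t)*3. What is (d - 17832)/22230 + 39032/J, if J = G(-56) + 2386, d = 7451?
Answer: 2064391/111150 ≈ 18.573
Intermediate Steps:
G(t) = 6*t (G(t) = (2*t)*3 = 6*t)
J = 2050 (J = 6*(-56) + 2386 = -336 + 2386 = 2050)
(d - 17832)/22230 + 39032/J = (7451 - 17832)/22230 + 39032/2050 = -10381*1/22230 + 39032*(1/2050) = -10381/22230 + 476/25 = 2064391/111150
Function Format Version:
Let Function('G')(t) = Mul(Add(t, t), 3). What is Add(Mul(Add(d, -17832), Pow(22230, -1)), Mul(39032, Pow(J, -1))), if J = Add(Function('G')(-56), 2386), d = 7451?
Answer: Rational(2064391, 111150) ≈ 18.573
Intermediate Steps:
Function('G')(t) = Mul(6, t) (Function('G')(t) = Mul(Mul(2, t), 3) = Mul(6, t))
J = 2050 (J = Add(Mul(6, -56), 2386) = Add(-336, 2386) = 2050)
Add(Mul(Add(d, -17832), Pow(22230, -1)), Mul(39032, Pow(J, -1))) = Add(Mul(Add(7451, -17832), Pow(22230, -1)), Mul(39032, Pow(2050, -1))) = Add(Mul(-10381, Rational(1, 22230)), Mul(39032, Rational(1, 2050))) = Add(Rational(-10381, 22230), Rational(476, 25)) = Rational(2064391, 111150)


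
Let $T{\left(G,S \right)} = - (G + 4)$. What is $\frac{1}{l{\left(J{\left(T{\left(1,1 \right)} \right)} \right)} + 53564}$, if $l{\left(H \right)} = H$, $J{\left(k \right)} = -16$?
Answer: $\frac{1}{53548} \approx 1.8675 \cdot 10^{-5}$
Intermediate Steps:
$T{\left(G,S \right)} = -4 - G$ ($T{\left(G,S \right)} = - (4 + G) = -4 - G$)
$\frac{1}{l{\left(J{\left(T{\left(1,1 \right)} \right)} \right)} + 53564} = \frac{1}{-16 + 53564} = \frac{1}{53548}$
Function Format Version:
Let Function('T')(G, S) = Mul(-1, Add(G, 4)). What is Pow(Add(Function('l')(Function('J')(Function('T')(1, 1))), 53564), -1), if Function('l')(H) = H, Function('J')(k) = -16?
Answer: Rational(1, 53548) ≈ 1.8675e-5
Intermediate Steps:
Function('T')(G, S) = Add(-4, Mul(-1, G)) (Function('T')(G, S) = Mul(-1, Add(4, G)) = Add(-4, Mul(-1, G)))
Pow(Add(Function('l')(Function('J')(Function('T')(1, 1))), 53564), -1) = Pow(Add(-16, 53564), -1) = Pow(53548, -1) = Rational(1, 53548)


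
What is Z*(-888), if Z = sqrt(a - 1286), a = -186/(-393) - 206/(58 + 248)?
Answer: -296*I*sqrt(57410512235)/2227 ≈ -31847.0*I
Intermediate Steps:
a = -4007/20043 (a = -186*(-1/393) - 206/306 = 62/131 - 206*1/306 = 62/131 - 103/153 = -4007/20043 ≈ -0.19992)
Z = I*sqrt(57410512235)/6681 (Z = sqrt(-4007/20043 - 1286) = sqrt(-25779305/20043) = I*sqrt(57410512235)/6681 ≈ 35.864*I)
Z*(-888) = (I*sqrt(57410512235)/6681)*(-888) = -296*I*sqrt(57410512235)/2227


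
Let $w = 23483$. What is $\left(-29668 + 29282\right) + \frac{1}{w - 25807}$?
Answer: $- \frac{897065}{2324} \approx -386.0$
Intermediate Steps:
$\left(-29668 + 29282\right) + \frac{1}{w - 25807} = \left(-29668 + 29282\right) + \frac{1}{23483 - 25807} = -386 + \frac{1}{-2324} = -386 - \frac{1}{2324} = - \frac{897065}{2324}$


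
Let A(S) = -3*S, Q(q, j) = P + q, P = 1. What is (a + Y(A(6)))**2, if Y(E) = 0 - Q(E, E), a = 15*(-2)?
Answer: 169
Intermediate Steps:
Q(q, j) = 1 + q
a = -30
Y(E) = -1 - E (Y(E) = 0 - (1 + E) = 0 + (-1 - E) = -1 - E)
(a + Y(A(6)))**2 = (-30 + (-1 - (-3)*6))**2 = (-30 + (-1 - 1*(-18)))**2 = (-30 + (-1 + 18))**2 = (-30 + 17)**2 = (-13)**2 = 169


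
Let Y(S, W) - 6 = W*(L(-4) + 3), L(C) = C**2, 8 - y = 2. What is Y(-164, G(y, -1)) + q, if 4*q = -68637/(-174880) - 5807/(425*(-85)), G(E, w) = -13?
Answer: -1217322704043/5054032000 ≈ -240.86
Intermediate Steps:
y = 6 (y = 8 - 1*2 = 8 - 2 = 6)
Y(S, W) = 6 + 19*W (Y(S, W) = 6 + W*((-4)**2 + 3) = 6 + W*(16 + 3) = 6 + W*19 = 6 + 19*W)
q = 699007957/5054032000 (q = (-68637/(-174880) - 5807/(425*(-85)))/4 = (-68637*(-1/174880) - 5807/(-36125))/4 = (68637/174880 - 5807*(-1/36125))/4 = (68637/174880 + 5807/36125)/4 = (1/4)*(699007957/1263508000) = 699007957/5054032000 ≈ 0.13831)
Y(-164, G(y, -1)) + q = (6 + 19*(-13)) + 699007957/5054032000 = (6 - 247) + 699007957/5054032000 = -241 + 699007957/5054032000 = -1217322704043/5054032000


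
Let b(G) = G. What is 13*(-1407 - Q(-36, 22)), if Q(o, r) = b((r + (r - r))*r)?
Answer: -24583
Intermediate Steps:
Q(o, r) = r² (Q(o, r) = (r + (r - r))*r = (r + 0)*r = r*r = r²)
13*(-1407 - Q(-36, 22)) = 13*(-1407 - 1*22²) = 13*(-1407 - 1*484) = 13*(-1407 - 484) = 13*(-1891) = -24583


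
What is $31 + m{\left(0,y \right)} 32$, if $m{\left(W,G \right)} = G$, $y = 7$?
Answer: $255$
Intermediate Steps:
$31 + m{\left(0,y \right)} 32 = 31 + 7 \cdot 32 = 31 + 224 = 255$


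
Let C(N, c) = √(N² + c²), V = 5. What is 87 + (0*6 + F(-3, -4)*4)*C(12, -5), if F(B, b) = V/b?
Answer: 22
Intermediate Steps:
F(B, b) = 5/b
87 + (0*6 + F(-3, -4)*4)*C(12, -5) = 87 + (0*6 + (5/(-4))*4)*√(12² + (-5)²) = 87 + (0 + (5*(-¼))*4)*√(144 + 25) = 87 + (0 - 5/4*4)*√169 = 87 + (0 - 5)*13 = 87 - 5*13 = 87 - 65 = 22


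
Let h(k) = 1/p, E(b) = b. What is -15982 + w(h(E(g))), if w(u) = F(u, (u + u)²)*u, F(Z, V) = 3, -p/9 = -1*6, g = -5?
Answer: -287675/18 ≈ -15982.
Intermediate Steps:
p = 54 (p = -(-9)*6 = -9*(-6) = 54)
h(k) = 1/54
w(u) = 3*u
-15982 + w(h(E(g))) = -15982 + 3*(1/54) = -15982 + 1/18 = -287675/18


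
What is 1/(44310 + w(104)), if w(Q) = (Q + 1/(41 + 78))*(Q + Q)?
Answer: 119/7847306 ≈ 1.5164e-5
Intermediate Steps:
w(Q) = 2*Q*(1/119 + Q) (w(Q) = (Q + 1/119)*(2*Q) = (1/119 + Q)*(2*Q) = 2*Q*(1/119 + Q))
1/(44310 + w(104)) = 1/(44310 + (2/119)*104*(1 + 119*104)) = 1/(44310 + (2/119)*104*(1 + 12376)) = 1/(44310 + (2/119)*104*12377) = 1/(44310 + 2574416/119) = 1/(7847306/119) = 119/7847306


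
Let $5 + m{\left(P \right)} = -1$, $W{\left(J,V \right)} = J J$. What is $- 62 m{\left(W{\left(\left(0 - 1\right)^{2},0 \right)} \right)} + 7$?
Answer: $379$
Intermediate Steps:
$W{\left(J,V \right)} = J^{2}$
$m{\left(P \right)} = -6$ ($m{\left(P \right)} = -5 - 1 = -6$)
$- 62 m{\left(W{\left(\left(0 - 1\right)^{2},0 \right)} \right)} + 7 = \left(-62\right) \left(-6\right) + 7 = 372 + 7 = 379$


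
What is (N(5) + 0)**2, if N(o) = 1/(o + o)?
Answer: 1/100 ≈ 0.010000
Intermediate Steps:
N(o) = 1/(2*o)
(N(5) + 0)**2 = ((1/2)/5 + 0)**2 = ((1/2)*(1/5) + 0)**2 = (1/10 + 0)**2 = (1/10)**2 = 1/100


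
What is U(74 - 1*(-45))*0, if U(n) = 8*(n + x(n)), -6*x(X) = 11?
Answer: 0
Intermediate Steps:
x(X) = -11/6 (x(X) = -⅙*11 = -11/6)
U(n) = -44/3 + 8*n (U(n) = 8*(n - 11/6) = 8*(-11/6 + n) = -44/3 + 8*n)
U(74 - 1*(-45))*0 = (-44/3 + 8*(74 - 1*(-45)))*0 = (-44/3 + 8*(74 + 45))*0 = (-44/3 + 8*119)*0 = (-44/3 + 952)*0 = (2812/3)*0 = 0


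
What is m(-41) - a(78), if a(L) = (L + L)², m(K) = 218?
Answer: -24118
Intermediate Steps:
a(L) = 4*L² (a(L) = (2*L)² = 4*L²)
m(-41) - a(78) = 218 - 4*78² = 218 - 4*6084 = 218 - 1*24336 = 218 - 24336 = -24118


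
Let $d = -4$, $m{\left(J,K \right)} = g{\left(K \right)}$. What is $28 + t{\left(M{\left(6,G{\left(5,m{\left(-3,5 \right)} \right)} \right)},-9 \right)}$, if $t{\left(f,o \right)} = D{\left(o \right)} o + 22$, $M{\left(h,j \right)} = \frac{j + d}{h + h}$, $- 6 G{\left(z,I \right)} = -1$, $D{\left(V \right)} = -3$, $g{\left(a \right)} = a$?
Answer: $77$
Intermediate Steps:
$m{\left(J,K \right)} = K$
$G{\left(z,I \right)} = \frac{1}{6}$ ($G{\left(z,I \right)} = \left(- \frac{1}{6}\right) \left(-1\right) = \frac{1}{6}$)
$M{\left(h,j \right)} = \frac{-4 + j}{2 h}$ ($M{\left(h,j \right)} = \frac{j - 4}{h + h} = \frac{-4 + j}{2 h}$)
$t{\left(f,o \right)} = 22 - 3 o$ ($t{\left(f,o \right)} = - 3 o + 22 = 22 - 3 o$)
$28 + t{\left(M{\left(6,G{\left(5,m{\left(-3,5 \right)} \right)} \right)},-9 \right)} = 28 + \left(22 - -27\right) = 28 + \left(22 + 27\right) = 28 + 49 = 77$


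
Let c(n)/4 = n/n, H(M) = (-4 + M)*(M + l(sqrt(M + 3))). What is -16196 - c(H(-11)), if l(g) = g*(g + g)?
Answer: -16200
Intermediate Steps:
l(g) = 2*g**2 (l(g) = g*(2*g) = 2*g**2)
H(M) = (-4 + M)*(6 + 3*M) (H(M) = (-4 + M)*(M + 2*(sqrt(M + 3))**2) = (-4 + M)*(M + 2*(sqrt(3 + M))**2) = (-4 + M)*(M + 2*(3 + M)) = (-4 + M)*(M + (6 + 2*M)) = (-4 + M)*(6 + 3*M))
c(n) = 4 (c(n) = 4*(n/n) = 4*1 = 4)
-16196 - c(H(-11)) = -16196 - 1*4 = -16196 - 4 = -16200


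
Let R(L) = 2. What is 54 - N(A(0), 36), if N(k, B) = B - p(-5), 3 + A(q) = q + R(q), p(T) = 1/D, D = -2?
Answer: 35/2 ≈ 17.500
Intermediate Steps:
p(T) = -½ (p(T) = 1/(-2) = -½)
A(q) = -1 + q (A(q) = -3 + (q + 2) = -3 + (2 + q) = -1 + q)
N(k, B) = ½ + B (N(k, B) = B - 1*(-½) = B + ½ = ½ + B)
54 - N(A(0), 36) = 54 - (½ + 36) = 54 - 1*73/2 = 54 - 73/2 = 35/2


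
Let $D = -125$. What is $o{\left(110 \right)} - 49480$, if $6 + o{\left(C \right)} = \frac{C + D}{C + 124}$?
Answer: $- \frac{3859913}{78} \approx -49486.0$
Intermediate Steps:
$o{\left(C \right)} = -6 + \frac{-125 + C}{124 + C}$ ($o{\left(C \right)} = -6 + \frac{C - 125}{C + 124} = -6 + \frac{-125 + C}{124 + C}$)
$o{\left(110 \right)} - 49480 = \frac{-869 - 550}{124 + 110} - 49480 = \frac{-869 - 550}{234} - 49480 = \frac{1}{234} \left(-1419\right) - 49480 = - \frac{473}{78} - 49480 = - \frac{3859913}{78}$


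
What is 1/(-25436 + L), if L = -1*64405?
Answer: -1/89841 ≈ -1.1131e-5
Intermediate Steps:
L = -64405
1/(-25436 + L) = 1/(-25436 - 64405) = 1/(-89841) = -1/89841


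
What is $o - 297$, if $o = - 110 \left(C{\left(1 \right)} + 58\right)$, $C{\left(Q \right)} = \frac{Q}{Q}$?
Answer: $-6787$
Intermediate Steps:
$C{\left(Q \right)} = 1$
$o = -6490$ ($o = - 110 \left(1 + 58\right) = \left(-110\right) 59 = -6490$)
$o - 297 = -6490 - 297 = -6787$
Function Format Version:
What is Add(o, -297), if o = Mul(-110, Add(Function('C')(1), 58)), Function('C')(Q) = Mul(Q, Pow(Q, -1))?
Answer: -6787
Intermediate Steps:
Function('C')(Q) = 1
o = -6490 (o = Mul(-110, Add(1, 58)) = Mul(-110, 59) = -6490)
Add(o, -297) = Add(-6490, -297) = -6787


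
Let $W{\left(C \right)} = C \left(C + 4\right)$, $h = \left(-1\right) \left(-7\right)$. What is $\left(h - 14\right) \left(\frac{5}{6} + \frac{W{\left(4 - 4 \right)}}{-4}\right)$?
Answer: $- \frac{35}{6} \approx -5.8333$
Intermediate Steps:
$h = 7$
$W{\left(C \right)} = C \left(4 + C\right)$
$\left(h - 14\right) \left(\frac{5}{6} + \frac{W{\left(4 - 4 \right)}}{-4}\right) = \left(7 - 14\right) \left(\frac{5}{6} + \frac{\left(4 - 4\right) \left(4 + \left(4 - 4\right)\right)}{-4}\right) = - 7 \left(5 \cdot \frac{1}{6} + 0 \left(4 + 0\right) \left(- \frac{1}{4}\right)\right) = - 7 \left(\frac{5}{6} + 0 \cdot 4 \left(- \frac{1}{4}\right)\right) = - 7 \left(\frac{5}{6} + 0 \left(- \frac{1}{4}\right)\right) = - 7 \left(\frac{5}{6} + 0\right) = \left(-7\right) \frac{5}{6} = - \frac{35}{6}$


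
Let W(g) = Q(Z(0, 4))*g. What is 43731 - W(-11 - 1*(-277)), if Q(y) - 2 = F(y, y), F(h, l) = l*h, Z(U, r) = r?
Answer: 38943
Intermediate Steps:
F(h, l) = h*l
Q(y) = 2 + y**2 (Q(y) = 2 + y*y = 2 + y**2)
W(g) = 18*g (W(g) = (2 + 4**2)*g = (2 + 16)*g = 18*g)
43731 - W(-11 - 1*(-277)) = 43731 - 18*(-11 - 1*(-277)) = 43731 - 18*(-11 + 277) = 43731 - 18*266 = 43731 - 1*4788 = 43731 - 4788 = 38943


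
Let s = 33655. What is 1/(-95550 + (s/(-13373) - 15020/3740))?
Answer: -2500751/238963094658 ≈ -1.0465e-5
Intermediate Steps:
1/(-95550 + (s/(-13373) - 15020/3740)) = 1/(-95550 + (33655/(-13373) - 15020/3740)) = 1/(-95550 + (33655*(-1/13373) - 15020*1/3740)) = 1/(-95550 + (-33655/13373 - 751/187)) = 1/(-95550 - 16336608/2500751) = 1/(-238963094658/2500751) = -2500751/238963094658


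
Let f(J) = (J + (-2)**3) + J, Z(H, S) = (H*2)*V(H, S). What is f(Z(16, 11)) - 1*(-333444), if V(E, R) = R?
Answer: 334140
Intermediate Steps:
Z(H, S) = 2*H*S (Z(H, S) = (H*2)*S = (2*H)*S = 2*H*S)
f(J) = -8 + 2*J (f(J) = (J - 8) + J = (-8 + J) + J = -8 + 2*J)
f(Z(16, 11)) - 1*(-333444) = (-8 + 2*(2*16*11)) - 1*(-333444) = (-8 + 2*352) + 333444 = (-8 + 704) + 333444 = 696 + 333444 = 334140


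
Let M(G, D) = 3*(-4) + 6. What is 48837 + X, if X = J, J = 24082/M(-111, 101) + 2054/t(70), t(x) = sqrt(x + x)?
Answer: 134470/3 + 1027*sqrt(35)/35 ≈ 44997.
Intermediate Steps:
M(G, D) = -6 (M(G, D) = -12 + 6 = -6)
t(x) = sqrt(2)*sqrt(x) (t(x) = sqrt(2*x) = sqrt(2)*sqrt(x))
J = -12041/3 + 1027*sqrt(35)/35 (J = 24082/(-6) + 2054/((sqrt(2)*sqrt(70))) = 24082*(-1/6) + 2054/((2*sqrt(35))) = -12041/3 + 2054*(sqrt(35)/70) = -12041/3 + 1027*sqrt(35)/35 ≈ -3840.1)
X = -12041/3 + 1027*sqrt(35)/35 ≈ -3840.1
48837 + X = 48837 + (-12041/3 + 1027*sqrt(35)/35) = 134470/3 + 1027*sqrt(35)/35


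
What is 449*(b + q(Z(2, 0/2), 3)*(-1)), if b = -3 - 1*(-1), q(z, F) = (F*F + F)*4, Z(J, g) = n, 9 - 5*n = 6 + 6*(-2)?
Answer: -22450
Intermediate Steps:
n = 3 (n = 9/5 - (6 + 6*(-2))/5 = 9/5 - (6 - 12)/5 = 9/5 - 1/5*(-6) = 9/5 + 6/5 = 3)
Z(J, g) = 3
q(z, F) = 4*F + 4*F**2 (q(z, F) = (F**2 + F)*4 = (F + F**2)*4 = 4*F + 4*F**2)
b = -2 (b = -3 + 1 = -2)
449*(b + q(Z(2, 0/2), 3)*(-1)) = 449*(-2 + (4*3*(1 + 3))*(-1)) = 449*(-2 + (4*3*4)*(-1)) = 449*(-2 + 48*(-1)) = 449*(-2 - 48) = 449*(-50) = -22450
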